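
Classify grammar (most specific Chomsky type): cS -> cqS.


LHS has context (more than one symbol) and |LHS| ≤ |RHS|
Classification: Type 1 (Context-Sensitive)


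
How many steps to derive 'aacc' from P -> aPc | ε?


Derivation: P => aPc => aaPcc => aacc
Steps: 3


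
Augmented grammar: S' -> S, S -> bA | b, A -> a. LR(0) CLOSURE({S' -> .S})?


Start: S' -> .S
For each item with dot before a nonterminal B, add B -> .γ for every B-production
Closure: [S' -> .S, S -> .bA, S -> .b]


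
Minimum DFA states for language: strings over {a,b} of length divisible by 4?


Track length mod 4: states 0..3, accept at 0
Minimal DFA: 4 states


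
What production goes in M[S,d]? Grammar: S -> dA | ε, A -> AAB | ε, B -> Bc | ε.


For [S, d]: 'd' ∈ FIRST(dA)
Entry: S -> dA


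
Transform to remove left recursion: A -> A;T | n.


Left-recursive alternatives: A;T; non-recursive: n
Introduce A': A -> nA', A' -> ;TA' | ε


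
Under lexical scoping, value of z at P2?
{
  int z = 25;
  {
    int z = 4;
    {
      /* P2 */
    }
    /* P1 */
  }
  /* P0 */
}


P2's block does not declare z; resolves to the enclosing declaration at depth 1
z = 4


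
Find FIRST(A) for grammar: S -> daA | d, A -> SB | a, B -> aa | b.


Per alternative of A: FIRST(SB) = {d}; FIRST(a) = {a}
FIRST(A) = {a, d}


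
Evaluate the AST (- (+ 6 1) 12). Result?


Evaluate inner: (+ 6 1) = 7
Evaluate root: (- 7 12) = -5
Result: -5


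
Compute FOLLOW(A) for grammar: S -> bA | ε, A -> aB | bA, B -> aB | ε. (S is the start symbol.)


$ ∈ FOLLOW(S). For each A -> αBβ: add FIRST(β)\{ε} to FOLLOW(B); if β nullable, add FOLLOW(A).
FOLLOW(A) = {$}


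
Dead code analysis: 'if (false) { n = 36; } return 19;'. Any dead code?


condition is constant false, so the whole block is unreachable
Dead: 'if (false) { n = 36; }'


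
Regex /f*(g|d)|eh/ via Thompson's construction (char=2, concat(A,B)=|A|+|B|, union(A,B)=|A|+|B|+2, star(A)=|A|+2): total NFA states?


Syntax tree has 5 char leaf(s), 2 union(s), 1 star(s)
chars contribute 5×2 = 10; each union adds +2; each star adds +2
Total: 10 + 4 + 2 = 16 states


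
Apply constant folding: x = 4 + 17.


4 + 17 = 21 at compile time
Optimized: x = 21


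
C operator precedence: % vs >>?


'%' is multiplicative (level 10); '>>' is shift (level 8)
Higher level binds tighter
'%' has higher precedence than '>>'


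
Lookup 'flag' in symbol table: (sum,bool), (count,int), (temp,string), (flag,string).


Lookup 'flag' → type string


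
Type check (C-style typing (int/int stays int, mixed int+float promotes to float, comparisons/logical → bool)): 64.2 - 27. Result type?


Operand types: float - int
Rule: mixed int/float promotes to float; int/int stays int
Result type: float


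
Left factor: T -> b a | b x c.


Common prefix: 'b'
Factored: T -> b T', T' -> a | x c


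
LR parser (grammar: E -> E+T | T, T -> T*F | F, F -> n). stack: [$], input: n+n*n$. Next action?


no handle on stack; shift 'n'
Action: shift


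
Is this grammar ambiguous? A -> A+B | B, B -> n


precedence layered via separate nonterminal B: deterministic
Unambiguous


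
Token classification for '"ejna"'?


Pattern: double-quoted sequence
Type: STRING_LITERAL


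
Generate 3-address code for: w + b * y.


Break into single-operator statements:
t1 = b * y
t2 = w + t1


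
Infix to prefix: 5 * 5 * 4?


left-to-right (same/higher precedence on left): tree is (* (* 5 5) 4)
Prefix: * * 5 5 4


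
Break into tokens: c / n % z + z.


Scan left to right, longest-match per lexeme
Tokens: ID(c), OP(/), ID(n), OP(%), ID(z), OP(+), ID(z)


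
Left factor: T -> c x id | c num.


Common prefix: 'c'
Factored: T -> c T', T' -> x id | num


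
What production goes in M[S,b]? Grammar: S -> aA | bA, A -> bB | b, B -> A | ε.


For [S, b]: 'b' ∈ FIRST(bA)
Entry: S -> bA


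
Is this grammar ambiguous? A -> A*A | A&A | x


'x*x&x' has two parse trees (no precedence encoded between * and &)
Ambiguous


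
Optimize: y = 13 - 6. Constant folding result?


13 - 6 = 7 at compile time
Optimized: y = 7


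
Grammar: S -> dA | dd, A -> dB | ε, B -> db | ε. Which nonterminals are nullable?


A nonterminal is nullable iff some alternative derives ε (directly, or every symbol in it is nullable)
Nullable: {A, B}


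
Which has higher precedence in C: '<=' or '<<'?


'<<' is shift (level 8); '<=' is relational (level 7)
Higher level binds tighter
'<<' has higher precedence than '<='


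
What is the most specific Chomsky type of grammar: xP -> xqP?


LHS has context (more than one symbol) and |LHS| ≤ |RHS|
Classification: Type 1 (Context-Sensitive)


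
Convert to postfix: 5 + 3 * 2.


* has higher precedence, evaluate 3*2 first
Postfix: 5 3 2 * +


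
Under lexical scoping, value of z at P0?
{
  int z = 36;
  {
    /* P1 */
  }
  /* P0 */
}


z declared in the same block as P0
z = 36


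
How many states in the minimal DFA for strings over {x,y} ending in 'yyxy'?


Track the longest suffix of input matching a prefix of 'yyxy': 5 classes (prefixes of length 0..4)
Minimal DFA: 5 states


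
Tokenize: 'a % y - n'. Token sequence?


Scan left to right, longest-match per lexeme
Tokens: ID(a), OP(%), ID(y), OP(-), ID(n)


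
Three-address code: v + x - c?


Break into single-operator statements:
t1 = v + x
t2 = t1 - c


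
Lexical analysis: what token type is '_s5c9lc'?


Pattern: letter/underscore followed by alphanumerics, not a keyword
Type: IDENTIFIER


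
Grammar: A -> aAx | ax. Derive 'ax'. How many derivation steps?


Derivation: A => ax
Steps: 1


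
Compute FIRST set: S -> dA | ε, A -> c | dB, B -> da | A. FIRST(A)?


Per alternative of A: FIRST(c) = {c}; FIRST(dB) = {d}
FIRST(A) = {c, d}


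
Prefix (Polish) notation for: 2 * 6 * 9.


left-to-right (same/higher precedence on left): tree is (* (* 2 6) 9)
Prefix: * * 2 6 9


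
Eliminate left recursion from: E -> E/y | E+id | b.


Left-recursive alternatives: E/y, E+id; non-recursive: b
Introduce E': E -> bE', E' -> /yE' | +idE' | ε


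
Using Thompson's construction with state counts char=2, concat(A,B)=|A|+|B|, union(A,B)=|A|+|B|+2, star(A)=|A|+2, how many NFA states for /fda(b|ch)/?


Syntax tree has 6 char leaf(s), 1 union(s), 0 star(s)
chars contribute 6×2 = 12; each union adds +2; each star adds +2
Total: 12 + 2 + 0 = 14 states


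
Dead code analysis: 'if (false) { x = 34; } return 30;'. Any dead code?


condition is constant false, so the whole block is unreachable
Dead: 'if (false) { x = 34; }'


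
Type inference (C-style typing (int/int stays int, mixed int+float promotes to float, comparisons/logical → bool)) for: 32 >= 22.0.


Operand types: int >= float
Rule: comparison yields bool
Result type: bool


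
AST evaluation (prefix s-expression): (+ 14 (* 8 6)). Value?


Evaluate inner: (* 8 6) = 48
Evaluate root: (+ 14 48) = 62
Result: 62


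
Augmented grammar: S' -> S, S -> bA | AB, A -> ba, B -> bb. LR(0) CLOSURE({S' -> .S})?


Start: S' -> .S
For each item with dot before a nonterminal B, add B -> .γ for every B-production
Closure: [S' -> .S, S -> .bA, S -> .AB, A -> .ba]


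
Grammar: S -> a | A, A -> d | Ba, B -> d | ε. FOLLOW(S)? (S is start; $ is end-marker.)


$ ∈ FOLLOW(S). For each A -> αBβ: add FIRST(β)\{ε} to FOLLOW(B); if β nullable, add FOLLOW(A).
FOLLOW(S) = {$}


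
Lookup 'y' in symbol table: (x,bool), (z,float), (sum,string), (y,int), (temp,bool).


Lookup 'y' → type int


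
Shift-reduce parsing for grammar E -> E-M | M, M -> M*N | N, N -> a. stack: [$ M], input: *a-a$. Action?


shift '*' to continue M -> M*N
Action: shift


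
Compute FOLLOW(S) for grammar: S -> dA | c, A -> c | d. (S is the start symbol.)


$ ∈ FOLLOW(S). For each A -> αBβ: add FIRST(β)\{ε} to FOLLOW(B); if β nullable, add FOLLOW(A).
FOLLOW(S) = {$}


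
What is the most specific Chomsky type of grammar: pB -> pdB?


LHS has context (more than one symbol) and |LHS| ≤ |RHS|
Classification: Type 1 (Context-Sensitive)


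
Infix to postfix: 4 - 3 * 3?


* has higher precedence, evaluate 3*3 first
Postfix: 4 3 3 * -


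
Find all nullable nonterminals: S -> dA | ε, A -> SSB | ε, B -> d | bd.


A nonterminal is nullable iff some alternative derives ε (directly, or every symbol in it is nullable)
Nullable: {A, S}


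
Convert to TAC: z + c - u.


Break into single-operator statements:
t1 = z + c
t2 = t1 - u


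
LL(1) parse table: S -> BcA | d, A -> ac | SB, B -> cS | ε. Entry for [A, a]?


For [A, a]: 'a' ∈ FIRST(ac)
Entry: A -> ac


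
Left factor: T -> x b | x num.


Common prefix: 'x'
Factored: T -> x T', T' -> b | num


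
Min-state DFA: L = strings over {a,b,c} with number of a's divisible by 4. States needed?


Track (count of a) mod 4: states 0..3, accept at 0
Minimal DFA: 4 states


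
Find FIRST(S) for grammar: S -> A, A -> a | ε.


Per alternative of S: FIRST(A) = {a, ε}
FIRST(S) = {a, ε}


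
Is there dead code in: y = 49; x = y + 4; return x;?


y is read by x's definition; x is returned
No dead code


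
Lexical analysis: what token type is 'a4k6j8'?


Pattern: letter/underscore followed by alphanumerics, not a keyword
Type: IDENTIFIER


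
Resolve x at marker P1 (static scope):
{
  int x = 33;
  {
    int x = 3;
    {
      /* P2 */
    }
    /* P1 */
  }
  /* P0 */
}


x declared in the same block as P1
x = 3


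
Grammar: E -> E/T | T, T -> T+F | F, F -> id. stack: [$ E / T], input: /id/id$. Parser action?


handle 'E/T' on top; lookahead ∈ FOLLOW(E) = {/, $}
Action: reduce (E -> E/T)


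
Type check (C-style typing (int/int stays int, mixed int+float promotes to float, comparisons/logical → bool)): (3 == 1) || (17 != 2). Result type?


Operand types: bool || bool
Rule: logical operators take bool operands and yield bool
Result type: bool


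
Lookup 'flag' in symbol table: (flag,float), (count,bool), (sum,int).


Lookup 'flag' → type float


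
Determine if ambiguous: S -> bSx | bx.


balanced b^n…x^n: each string has a unique parse
Unambiguous


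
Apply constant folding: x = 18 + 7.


18 + 7 = 25 at compile time
Optimized: x = 25


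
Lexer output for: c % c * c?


Scan left to right, longest-match per lexeme
Tokens: ID(c), OP(%), ID(c), OP(*), ID(c)


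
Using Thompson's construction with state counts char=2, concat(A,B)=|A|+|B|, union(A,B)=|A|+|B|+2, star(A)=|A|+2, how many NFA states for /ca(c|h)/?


Syntax tree has 4 char leaf(s), 1 union(s), 0 star(s)
chars contribute 4×2 = 8; each union adds +2; each star adds +2
Total: 8 + 2 + 0 = 10 states


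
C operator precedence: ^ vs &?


'&' is bitwise AND (level 5); '^' is bitwise XOR (level 4)
Higher level binds tighter
'&' has higher precedence than '^'


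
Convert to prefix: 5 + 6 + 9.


left-to-right (same/higher precedence on left): tree is (+ (+ 5 6) 9)
Prefix: + + 5 6 9


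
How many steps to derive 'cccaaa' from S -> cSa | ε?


Derivation: S => cSa => ccSaa => cccSaaa => cccaaa
Steps: 4


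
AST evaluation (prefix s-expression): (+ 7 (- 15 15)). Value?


Evaluate inner: (- 15 15) = 0
Evaluate root: (+ 7 0) = 7
Result: 7


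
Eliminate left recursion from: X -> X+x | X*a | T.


Left-recursive alternatives: X+x, X*a; non-recursive: T
Introduce X': X -> TX', X' -> +xX' | *aX' | ε


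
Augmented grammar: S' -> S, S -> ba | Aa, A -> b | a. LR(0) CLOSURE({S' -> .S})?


Start: S' -> .S
For each item with dot before a nonterminal B, add B -> .γ for every B-production
Closure: [S' -> .S, S -> .ba, S -> .Aa, A -> .b, A -> .a]


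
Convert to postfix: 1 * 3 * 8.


Left to right (same or higher precedence on left)
Postfix: 1 3 * 8 *


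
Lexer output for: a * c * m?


Scan left to right, longest-match per lexeme
Tokens: ID(a), OP(*), ID(c), OP(*), ID(m)


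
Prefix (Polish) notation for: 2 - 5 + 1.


left-to-right (same/higher precedence on left): tree is (+ (- 2 5) 1)
Prefix: + - 2 5 1


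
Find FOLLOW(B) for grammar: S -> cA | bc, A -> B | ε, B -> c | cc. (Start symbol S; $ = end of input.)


$ ∈ FOLLOW(S). For each A -> αBβ: add FIRST(β)\{ε} to FOLLOW(B); if β nullable, add FOLLOW(A).
FOLLOW(B) = {$}


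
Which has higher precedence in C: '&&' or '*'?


'*' is multiplicative (level 10); '&&' is logical AND (level 2)
Higher level binds tighter
'*' has higher precedence than '&&'


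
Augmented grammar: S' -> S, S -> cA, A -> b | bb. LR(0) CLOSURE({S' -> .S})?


Start: S' -> .S
For each item with dot before a nonterminal B, add B -> .γ for every B-production
Closure: [S' -> .S, S -> .cA]


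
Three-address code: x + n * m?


Break into single-operator statements:
t1 = n * m
t2 = x + t1


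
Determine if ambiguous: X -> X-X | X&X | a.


'a-a&a' has two parse trees (no precedence encoded between - and &)
Ambiguous


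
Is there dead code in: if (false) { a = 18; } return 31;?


condition is constant false, so the whole block is unreachable
Dead: 'if (false) { a = 18; }'


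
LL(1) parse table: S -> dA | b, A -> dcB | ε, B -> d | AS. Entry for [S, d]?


For [S, d]: 'd' ∈ FIRST(dA)
Entry: S -> dA


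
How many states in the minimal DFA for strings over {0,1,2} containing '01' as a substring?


KMP-style automaton: 2 progress states + 1 absorbing accept = 3
Minimal DFA: 3 states


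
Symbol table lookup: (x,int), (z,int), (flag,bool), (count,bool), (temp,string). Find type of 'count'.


Lookup 'count' → type bool


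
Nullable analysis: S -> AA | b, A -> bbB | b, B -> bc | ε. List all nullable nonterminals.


A nonterminal is nullable iff some alternative derives ε (directly, or every symbol in it is nullable)
Nullable: {B}


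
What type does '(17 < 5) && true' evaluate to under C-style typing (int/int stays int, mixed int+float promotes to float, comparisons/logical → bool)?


Operand types: bool && bool
Rule: logical operators take bool operands and yield bool
Result type: bool


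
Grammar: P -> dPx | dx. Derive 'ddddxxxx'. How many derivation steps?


Derivation: P => dPx => ddPxx => dddPxxx => ddddxxxx
Steps: 4


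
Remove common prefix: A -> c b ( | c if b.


Common prefix: 'c'
Factored: A -> c A', A' -> b ( | if b


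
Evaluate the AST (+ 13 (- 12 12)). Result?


Evaluate inner: (- 12 12) = 0
Evaluate root: (+ 13 0) = 13
Result: 13


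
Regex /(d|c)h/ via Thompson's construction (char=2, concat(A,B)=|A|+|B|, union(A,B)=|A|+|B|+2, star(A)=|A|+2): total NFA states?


Syntax tree has 3 char leaf(s), 1 union(s), 0 star(s)
chars contribute 3×2 = 6; each union adds +2; each star adds +2
Total: 6 + 2 + 0 = 8 states


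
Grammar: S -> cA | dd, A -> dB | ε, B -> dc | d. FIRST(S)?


Per alternative of S: FIRST(cA) = {c}; FIRST(dd) = {d}
FIRST(S) = {c, d}


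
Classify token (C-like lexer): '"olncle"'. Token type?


Pattern: double-quoted sequence
Type: STRING_LITERAL


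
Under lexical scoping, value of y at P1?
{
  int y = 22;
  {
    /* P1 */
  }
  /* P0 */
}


P1's block does not declare y; resolves to the enclosing declaration at depth 0
y = 22


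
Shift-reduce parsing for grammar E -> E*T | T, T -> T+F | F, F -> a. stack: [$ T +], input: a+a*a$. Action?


no handle; shift 'a'
Action: shift


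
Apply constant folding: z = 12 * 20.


12 * 20 = 240 at compile time
Optimized: z = 240


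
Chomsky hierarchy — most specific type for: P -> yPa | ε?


Single nonterminal LHS, but y^n a^n is not regular
Classification: Type 2 (Context-Free)


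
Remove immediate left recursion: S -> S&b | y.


Left-recursive alternatives: S&b; non-recursive: y
Introduce S': S -> yS', S' -> &bS' | ε


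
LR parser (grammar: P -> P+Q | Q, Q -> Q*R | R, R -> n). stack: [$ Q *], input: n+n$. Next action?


no handle; shift 'n'
Action: shift


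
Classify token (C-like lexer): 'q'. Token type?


Pattern: letter/underscore followed by alphanumerics, not a keyword
Type: IDENTIFIER


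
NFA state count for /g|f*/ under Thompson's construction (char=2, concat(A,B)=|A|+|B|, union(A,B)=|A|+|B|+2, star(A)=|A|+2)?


Syntax tree has 2 char leaf(s), 1 union(s), 1 star(s)
chars contribute 2×2 = 4; each union adds +2; each star adds +2
Total: 4 + 2 + 2 = 8 states


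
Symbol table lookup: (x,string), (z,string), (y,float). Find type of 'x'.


Lookup 'x' → type string


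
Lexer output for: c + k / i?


Scan left to right, longest-match per lexeme
Tokens: ID(c), OP(+), ID(k), OP(/), ID(i)


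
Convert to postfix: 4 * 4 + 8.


Left to right (same or higher precedence on left)
Postfix: 4 4 * 8 +


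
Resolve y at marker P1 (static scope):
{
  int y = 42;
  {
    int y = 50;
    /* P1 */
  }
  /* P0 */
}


y declared in the same block as P1
y = 50


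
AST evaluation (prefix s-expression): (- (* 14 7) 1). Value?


Evaluate inner: (* 14 7) = 98
Evaluate root: (- 98 1) = 97
Result: 97


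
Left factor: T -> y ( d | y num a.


Common prefix: 'y'
Factored: T -> y T', T' -> ( d | num a


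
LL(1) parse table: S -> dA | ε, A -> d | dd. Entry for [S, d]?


For [S, d]: 'd' ∈ FIRST(dA)
Entry: S -> dA


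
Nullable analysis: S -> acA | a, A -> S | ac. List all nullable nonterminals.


A nonterminal is nullable iff some alternative derives ε (directly, or every symbol in it is nullable)
Nullable: {}


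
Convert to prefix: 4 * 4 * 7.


left-to-right (same/higher precedence on left): tree is (* (* 4 4) 7)
Prefix: * * 4 4 7


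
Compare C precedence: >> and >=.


'>>' is shift (level 8); '>=' is relational (level 7)
Higher level binds tighter
'>>' has higher precedence than '>='


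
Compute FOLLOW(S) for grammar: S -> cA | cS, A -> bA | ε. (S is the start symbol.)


$ ∈ FOLLOW(S). For each A -> αBβ: add FIRST(β)\{ε} to FOLLOW(B); if β nullable, add FOLLOW(A).
FOLLOW(S) = {$}


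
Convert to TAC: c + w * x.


Break into single-operator statements:
t1 = w * x
t2 = c + t1


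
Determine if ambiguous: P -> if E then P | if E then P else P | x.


dangling else: 'if E then if E then x else x' parses two ways
Ambiguous


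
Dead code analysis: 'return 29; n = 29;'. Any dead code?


statement follows a return and is unreachable
Dead: 'n = 29'


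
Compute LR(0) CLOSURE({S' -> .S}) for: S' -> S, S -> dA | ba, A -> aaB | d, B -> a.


Start: S' -> .S
For each item with dot before a nonterminal B, add B -> .γ for every B-production
Closure: [S' -> .S, S -> .dA, S -> .ba]


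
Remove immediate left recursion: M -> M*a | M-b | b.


Left-recursive alternatives: M*a, M-b; non-recursive: b
Introduce M': M -> bM', M' -> *aM' | -bM' | ε


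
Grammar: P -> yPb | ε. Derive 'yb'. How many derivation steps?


Derivation: P => yPb => yb
Steps: 2


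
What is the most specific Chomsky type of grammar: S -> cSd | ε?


Single nonterminal LHS, but c^n d^n is not regular
Classification: Type 2 (Context-Free)


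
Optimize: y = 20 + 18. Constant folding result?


20 + 18 = 38 at compile time
Optimized: y = 38


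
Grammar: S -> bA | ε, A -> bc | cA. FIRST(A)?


Per alternative of A: FIRST(bc) = {b}; FIRST(cA) = {c}
FIRST(A) = {b, c}


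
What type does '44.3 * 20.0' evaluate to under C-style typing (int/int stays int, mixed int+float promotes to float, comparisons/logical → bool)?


Operand types: float * float
Rule: mixed int/float promotes to float; int/int stays int
Result type: float


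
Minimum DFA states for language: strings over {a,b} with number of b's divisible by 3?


Track (count of b) mod 3: states 0..2, accept at 0
Minimal DFA: 3 states


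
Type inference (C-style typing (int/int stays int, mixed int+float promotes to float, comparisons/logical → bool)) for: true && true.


Operand types: bool && bool
Rule: logical operators take bool operands and yield bool
Result type: bool


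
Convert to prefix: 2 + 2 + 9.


left-to-right (same/higher precedence on left): tree is (+ (+ 2 2) 9)
Prefix: + + 2 2 9


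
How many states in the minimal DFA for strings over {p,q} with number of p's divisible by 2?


Track (count of p) mod 2: states 0..1, accept at 0
Minimal DFA: 2 states


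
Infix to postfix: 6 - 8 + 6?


Left to right (same or higher precedence on left)
Postfix: 6 8 - 6 +


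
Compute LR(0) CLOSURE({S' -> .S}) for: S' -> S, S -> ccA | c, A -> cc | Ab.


Start: S' -> .S
For each item with dot before a nonterminal B, add B -> .γ for every B-production
Closure: [S' -> .S, S -> .ccA, S -> .c]


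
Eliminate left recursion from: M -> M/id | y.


Left-recursive alternatives: M/id; non-recursive: y
Introduce M': M -> yM', M' -> /idM' | ε


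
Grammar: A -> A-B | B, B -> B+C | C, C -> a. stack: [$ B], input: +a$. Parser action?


shift '+' to continue B -> B+C
Action: shift


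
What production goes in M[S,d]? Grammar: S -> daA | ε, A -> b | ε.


For [S, d]: 'd' ∈ FIRST(daA)
Entry: S -> daA


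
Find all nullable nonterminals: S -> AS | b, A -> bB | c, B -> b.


A nonterminal is nullable iff some alternative derives ε (directly, or every symbol in it is nullable)
Nullable: {}


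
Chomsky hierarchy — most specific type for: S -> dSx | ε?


Single nonterminal LHS, but d^n x^n is not regular
Classification: Type 2 (Context-Free)


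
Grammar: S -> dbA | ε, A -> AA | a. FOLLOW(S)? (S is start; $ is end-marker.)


$ ∈ FOLLOW(S). For each A -> αBβ: add FIRST(β)\{ε} to FOLLOW(B); if β nullable, add FOLLOW(A).
FOLLOW(S) = {$}


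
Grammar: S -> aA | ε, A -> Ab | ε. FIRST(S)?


Per alternative of S: FIRST(aA) = {a}; FIRST(ε) = {ε}
FIRST(S) = {a, ε}


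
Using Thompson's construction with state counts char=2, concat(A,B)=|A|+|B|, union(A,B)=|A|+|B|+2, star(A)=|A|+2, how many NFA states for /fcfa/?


Syntax tree has 4 char leaf(s), 0 union(s), 0 star(s)
chars contribute 4×2 = 8; each union adds +2; each star adds +2
Total: 8 + 0 + 0 = 8 states


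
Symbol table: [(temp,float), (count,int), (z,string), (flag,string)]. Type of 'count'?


Lookup 'count' → type int


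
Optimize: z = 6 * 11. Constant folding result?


6 * 11 = 66 at compile time
Optimized: z = 66


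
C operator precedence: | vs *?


'*' is multiplicative (level 10); '|' is bitwise OR (level 3)
Higher level binds tighter
'*' has higher precedence than '|'


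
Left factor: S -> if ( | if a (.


Common prefix: 'if'
Factored: S -> if S', S' -> ( | a (


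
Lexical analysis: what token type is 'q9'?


Pattern: letter/underscore followed by alphanumerics, not a keyword
Type: IDENTIFIER


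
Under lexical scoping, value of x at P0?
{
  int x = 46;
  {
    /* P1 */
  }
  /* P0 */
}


x declared in the same block as P0
x = 46


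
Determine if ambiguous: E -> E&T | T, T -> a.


precedence layered via separate nonterminal T: deterministic
Unambiguous


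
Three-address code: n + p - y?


Break into single-operator statements:
t1 = n + p
t2 = t1 - y


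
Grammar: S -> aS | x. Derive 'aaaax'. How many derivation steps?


Derivation: S => aS => aaS => aaaS => aaaaS => aaaax
Steps: 5


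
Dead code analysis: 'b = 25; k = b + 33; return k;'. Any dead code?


b is read by k's definition; k is returned
No dead code


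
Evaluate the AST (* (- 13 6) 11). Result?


Evaluate inner: (- 13 6) = 7
Evaluate root: (* 7 11) = 77
Result: 77


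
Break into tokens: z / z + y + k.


Scan left to right, longest-match per lexeme
Tokens: ID(z), OP(/), ID(z), OP(+), ID(y), OP(+), ID(k)


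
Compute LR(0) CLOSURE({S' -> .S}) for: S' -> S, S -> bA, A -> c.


Start: S' -> .S
For each item with dot before a nonterminal B, add B -> .γ for every B-production
Closure: [S' -> .S, S -> .bA]


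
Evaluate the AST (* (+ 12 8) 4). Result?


Evaluate inner: (+ 12 8) = 20
Evaluate root: (* 20 4) = 80
Result: 80


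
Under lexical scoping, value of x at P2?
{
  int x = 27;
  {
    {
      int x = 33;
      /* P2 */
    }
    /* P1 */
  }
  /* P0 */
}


x declared in the same block as P2
x = 33


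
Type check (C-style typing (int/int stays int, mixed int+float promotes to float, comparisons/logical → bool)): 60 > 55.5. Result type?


Operand types: int > float
Rule: comparison yields bool
Result type: bool


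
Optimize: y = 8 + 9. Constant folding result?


8 + 9 = 17 at compile time
Optimized: y = 17


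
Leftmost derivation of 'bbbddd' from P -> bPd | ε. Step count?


Derivation: P => bPd => bbPdd => bbbPddd => bbbddd
Steps: 4


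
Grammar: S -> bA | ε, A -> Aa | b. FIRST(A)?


Per alternative of A: FIRST(Aa) = {b}; FIRST(b) = {b}
FIRST(A) = {b}


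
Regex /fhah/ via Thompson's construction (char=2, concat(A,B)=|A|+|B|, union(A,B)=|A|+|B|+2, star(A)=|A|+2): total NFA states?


Syntax tree has 4 char leaf(s), 0 union(s), 0 star(s)
chars contribute 4×2 = 8; each union adds +2; each star adds +2
Total: 8 + 0 + 0 = 8 states


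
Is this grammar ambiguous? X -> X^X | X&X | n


'n^n&n' has two parse trees (no precedence encoded between ^ and &)
Ambiguous


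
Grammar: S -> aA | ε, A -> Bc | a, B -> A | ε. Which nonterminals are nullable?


A nonterminal is nullable iff some alternative derives ε (directly, or every symbol in it is nullable)
Nullable: {B, S}


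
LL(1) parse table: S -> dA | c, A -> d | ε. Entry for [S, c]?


For [S, c]: 'c' ∈ FIRST(c)
Entry: S -> c


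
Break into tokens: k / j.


Scan left to right, longest-match per lexeme
Tokens: ID(k), OP(/), ID(j)


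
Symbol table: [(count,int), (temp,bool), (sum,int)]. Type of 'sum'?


Lookup 'sum' → type int


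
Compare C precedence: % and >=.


'%' is multiplicative (level 10); '>=' is relational (level 7)
Higher level binds tighter
'%' has higher precedence than '>='


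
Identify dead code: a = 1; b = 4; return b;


a is assigned but never read
Dead: 'a = 1'


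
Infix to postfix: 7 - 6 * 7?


* has higher precedence, evaluate 6*7 first
Postfix: 7 6 7 * -


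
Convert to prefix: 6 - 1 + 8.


left-to-right (same/higher precedence on left): tree is (+ (- 6 1) 8)
Prefix: + - 6 1 8


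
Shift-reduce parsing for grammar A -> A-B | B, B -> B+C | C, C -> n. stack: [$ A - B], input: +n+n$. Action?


'+' can extend B; shift to build B -> B+C
Action: shift


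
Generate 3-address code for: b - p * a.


Break into single-operator statements:
t1 = p * a
t2 = b - t1


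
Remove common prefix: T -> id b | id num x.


Common prefix: 'id'
Factored: T -> id T', T' -> b | num x


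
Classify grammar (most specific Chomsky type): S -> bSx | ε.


Single nonterminal LHS, but b^n x^n is not regular
Classification: Type 2 (Context-Free)


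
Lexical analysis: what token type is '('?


Pattern: delimiter/punctuation
Type: PUNCTUATION


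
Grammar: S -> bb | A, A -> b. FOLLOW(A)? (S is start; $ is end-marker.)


$ ∈ FOLLOW(S). For each A -> αBβ: add FIRST(β)\{ε} to FOLLOW(B); if β nullable, add FOLLOW(A).
FOLLOW(A) = {$}


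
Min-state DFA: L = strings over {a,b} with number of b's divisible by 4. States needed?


Track (count of b) mod 4: states 0..3, accept at 0
Minimal DFA: 4 states


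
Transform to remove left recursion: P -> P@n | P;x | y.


Left-recursive alternatives: P@n, P;x; non-recursive: y
Introduce P': P -> yP', P' -> @nP' | ;xP' | ε


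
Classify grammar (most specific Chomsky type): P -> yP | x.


Right-linear: every RHS is a terminal or a terminal followed by one nonterminal
Classification: Type 3 (Regular)


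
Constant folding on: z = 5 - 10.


5 - 10 = -5 at compile time
Optimized: z = -5


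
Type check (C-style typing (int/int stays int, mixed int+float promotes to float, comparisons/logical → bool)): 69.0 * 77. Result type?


Operand types: float * int
Rule: mixed int/float promotes to float; int/int stays int
Result type: float


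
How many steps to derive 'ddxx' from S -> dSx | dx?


Derivation: S => dSx => ddxx
Steps: 2


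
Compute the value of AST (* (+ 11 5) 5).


Evaluate inner: (+ 11 5) = 16
Evaluate root: (* 16 5) = 80
Result: 80


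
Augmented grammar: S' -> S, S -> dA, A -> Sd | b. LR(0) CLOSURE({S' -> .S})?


Start: S' -> .S
For each item with dot before a nonterminal B, add B -> .γ for every B-production
Closure: [S' -> .S, S -> .dA]


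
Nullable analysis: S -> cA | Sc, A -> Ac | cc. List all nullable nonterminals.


A nonterminal is nullable iff some alternative derives ε (directly, or every symbol in it is nullable)
Nullable: {}


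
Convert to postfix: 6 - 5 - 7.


Left to right (same or higher precedence on left)
Postfix: 6 5 - 7 -


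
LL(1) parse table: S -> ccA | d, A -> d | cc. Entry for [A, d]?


For [A, d]: 'd' ∈ FIRST(d)
Entry: A -> d


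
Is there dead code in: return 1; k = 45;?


statement follows a return and is unreachable
Dead: 'k = 45'


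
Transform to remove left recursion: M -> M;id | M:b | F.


Left-recursive alternatives: M;id, M:b; non-recursive: F
Introduce M': M -> FM', M' -> ;idM' | :bM' | ε


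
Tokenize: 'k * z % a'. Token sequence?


Scan left to right, longest-match per lexeme
Tokens: ID(k), OP(*), ID(z), OP(%), ID(a)


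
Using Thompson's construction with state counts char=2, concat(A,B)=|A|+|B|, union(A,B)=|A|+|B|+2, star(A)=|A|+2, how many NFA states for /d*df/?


Syntax tree has 3 char leaf(s), 0 union(s), 1 star(s)
chars contribute 3×2 = 6; each union adds +2; each star adds +2
Total: 6 + 0 + 2 = 8 states


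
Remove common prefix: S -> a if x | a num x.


Common prefix: 'a'
Factored: S -> a S', S' -> if x | num x


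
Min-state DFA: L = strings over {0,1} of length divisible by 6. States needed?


Track length mod 6: states 0..5, accept at 0
Minimal DFA: 6 states


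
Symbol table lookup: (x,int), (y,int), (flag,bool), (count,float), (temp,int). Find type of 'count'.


Lookup 'count' → type float


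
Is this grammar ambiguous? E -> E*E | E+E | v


'v*v+v' has two parse trees (no precedence encoded between * and +)
Ambiguous


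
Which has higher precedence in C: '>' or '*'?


'*' is multiplicative (level 10); '>' is relational (level 7)
Higher level binds tighter
'*' has higher precedence than '>'


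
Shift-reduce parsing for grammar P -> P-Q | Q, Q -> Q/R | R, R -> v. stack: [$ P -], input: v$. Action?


no handle ('P-' is not any RHS); shift 'v'
Action: shift


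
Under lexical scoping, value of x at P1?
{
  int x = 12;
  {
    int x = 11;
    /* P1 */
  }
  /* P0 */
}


x declared in the same block as P1
x = 11


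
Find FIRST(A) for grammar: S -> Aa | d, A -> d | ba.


Per alternative of A: FIRST(d) = {d}; FIRST(ba) = {b}
FIRST(A) = {b, d}


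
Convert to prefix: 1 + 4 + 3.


left-to-right (same/higher precedence on left): tree is (+ (+ 1 4) 3)
Prefix: + + 1 4 3


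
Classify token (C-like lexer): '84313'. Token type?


Pattern: digits only
Type: INTEGER_LITERAL


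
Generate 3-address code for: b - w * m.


Break into single-operator statements:
t1 = w * m
t2 = b - t1


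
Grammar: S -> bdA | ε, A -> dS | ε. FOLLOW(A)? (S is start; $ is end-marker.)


$ ∈ FOLLOW(S). For each A -> αBβ: add FIRST(β)\{ε} to FOLLOW(B); if β nullable, add FOLLOW(A).
FOLLOW(A) = {$}


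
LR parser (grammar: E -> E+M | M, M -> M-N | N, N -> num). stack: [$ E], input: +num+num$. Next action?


shift '+' to continue E -> E+M
Action: shift


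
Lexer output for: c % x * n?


Scan left to right, longest-match per lexeme
Tokens: ID(c), OP(%), ID(x), OP(*), ID(n)


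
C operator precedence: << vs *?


'*' is multiplicative (level 10); '<<' is shift (level 8)
Higher level binds tighter
'*' has higher precedence than '<<'


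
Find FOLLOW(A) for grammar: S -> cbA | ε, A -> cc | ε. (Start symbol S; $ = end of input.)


$ ∈ FOLLOW(S). For each A -> αBβ: add FIRST(β)\{ε} to FOLLOW(B); if β nullable, add FOLLOW(A).
FOLLOW(A) = {$}


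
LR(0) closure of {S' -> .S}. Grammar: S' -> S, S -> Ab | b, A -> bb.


Start: S' -> .S
For each item with dot before a nonterminal B, add B -> .γ for every B-production
Closure: [S' -> .S, S -> .Ab, S -> .b, A -> .bb]


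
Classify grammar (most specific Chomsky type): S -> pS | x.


Right-linear: every RHS is a terminal or a terminal followed by one nonterminal
Classification: Type 3 (Regular)


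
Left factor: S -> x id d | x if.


Common prefix: 'x'
Factored: S -> x S', S' -> id d | if


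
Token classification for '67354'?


Pattern: digits only
Type: INTEGER_LITERAL


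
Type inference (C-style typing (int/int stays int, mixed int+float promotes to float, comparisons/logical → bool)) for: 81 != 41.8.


Operand types: int != float
Rule: comparison yields bool
Result type: bool


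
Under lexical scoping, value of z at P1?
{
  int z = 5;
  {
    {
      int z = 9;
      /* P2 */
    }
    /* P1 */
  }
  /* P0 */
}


P1's block does not declare z; resolves to the enclosing declaration at depth 0
z = 5


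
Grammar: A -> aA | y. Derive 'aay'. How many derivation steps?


Derivation: A => aA => aaA => aay
Steps: 3


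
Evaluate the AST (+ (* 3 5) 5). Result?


Evaluate inner: (* 3 5) = 15
Evaluate root: (+ 15 5) = 20
Result: 20


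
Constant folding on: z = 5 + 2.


5 + 2 = 7 at compile time
Optimized: z = 7


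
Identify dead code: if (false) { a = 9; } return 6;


condition is constant false, so the whole block is unreachable
Dead: 'if (false) { a = 9; }'


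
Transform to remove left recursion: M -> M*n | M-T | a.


Left-recursive alternatives: M*n, M-T; non-recursive: a
Introduce M': M -> aM', M' -> *nM' | -TM' | ε


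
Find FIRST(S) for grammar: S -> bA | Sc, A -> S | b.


Per alternative of S: FIRST(bA) = {b}; FIRST(Sc) = {b}
FIRST(S) = {b}


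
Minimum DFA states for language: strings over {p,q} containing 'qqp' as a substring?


KMP-style automaton: 3 progress states + 1 absorbing accept = 4
Minimal DFA: 4 states


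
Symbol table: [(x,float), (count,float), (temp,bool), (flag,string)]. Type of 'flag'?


Lookup 'flag' → type string


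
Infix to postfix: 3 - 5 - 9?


Left to right (same or higher precedence on left)
Postfix: 3 5 - 9 -


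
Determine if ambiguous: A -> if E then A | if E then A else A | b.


dangling else: 'if E then if E then b else b' parses two ways
Ambiguous


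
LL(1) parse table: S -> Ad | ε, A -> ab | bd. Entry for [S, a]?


For [S, a]: 'a' ∈ FIRST(Ad)
Entry: S -> Ad


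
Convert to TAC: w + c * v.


Break into single-operator statements:
t1 = c * v
t2 = w + t1


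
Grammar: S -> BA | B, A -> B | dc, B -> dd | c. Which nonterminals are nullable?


A nonterminal is nullable iff some alternative derives ε (directly, or every symbol in it is nullable)
Nullable: {}


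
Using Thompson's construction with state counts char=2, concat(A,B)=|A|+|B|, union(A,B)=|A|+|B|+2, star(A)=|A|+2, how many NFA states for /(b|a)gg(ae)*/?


Syntax tree has 6 char leaf(s), 1 union(s), 1 star(s)
chars contribute 6×2 = 12; each union adds +2; each star adds +2
Total: 12 + 2 + 2 = 16 states


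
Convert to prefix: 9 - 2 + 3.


left-to-right (same/higher precedence on left): tree is (+ (- 9 2) 3)
Prefix: + - 9 2 3


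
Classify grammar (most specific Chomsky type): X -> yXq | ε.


Single nonterminal LHS, but y^n q^n is not regular
Classification: Type 2 (Context-Free)


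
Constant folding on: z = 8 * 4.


8 * 4 = 32 at compile time
Optimized: z = 32


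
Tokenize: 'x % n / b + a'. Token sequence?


Scan left to right, longest-match per lexeme
Tokens: ID(x), OP(%), ID(n), OP(/), ID(b), OP(+), ID(a)


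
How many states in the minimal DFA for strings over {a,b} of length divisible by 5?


Track length mod 5: states 0..4, accept at 0
Minimal DFA: 5 states


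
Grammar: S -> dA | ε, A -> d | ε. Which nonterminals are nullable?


A nonterminal is nullable iff some alternative derives ε (directly, or every symbol in it is nullable)
Nullable: {A, S}


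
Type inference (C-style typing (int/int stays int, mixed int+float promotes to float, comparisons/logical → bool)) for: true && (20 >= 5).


Operand types: bool && bool
Rule: logical operators take bool operands and yield bool
Result type: bool


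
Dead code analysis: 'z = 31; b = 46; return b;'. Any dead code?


z is assigned but never read
Dead: 'z = 31'


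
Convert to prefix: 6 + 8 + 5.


left-to-right (same/higher precedence on left): tree is (+ (+ 6 8) 5)
Prefix: + + 6 8 5


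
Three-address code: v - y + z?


Break into single-operator statements:
t1 = v - y
t2 = t1 + z


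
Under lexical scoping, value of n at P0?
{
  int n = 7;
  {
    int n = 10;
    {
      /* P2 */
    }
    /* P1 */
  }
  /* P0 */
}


n declared in the same block as P0
n = 7


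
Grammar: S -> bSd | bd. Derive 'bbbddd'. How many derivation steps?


Derivation: S => bSd => bbSdd => bbbddd
Steps: 3


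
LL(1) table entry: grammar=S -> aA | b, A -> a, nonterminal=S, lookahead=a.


For [S, a]: 'a' ∈ FIRST(aA)
Entry: S -> aA


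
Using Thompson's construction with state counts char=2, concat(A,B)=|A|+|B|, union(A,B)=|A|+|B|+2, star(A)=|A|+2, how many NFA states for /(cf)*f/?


Syntax tree has 3 char leaf(s), 0 union(s), 1 star(s)
chars contribute 3×2 = 6; each union adds +2; each star adds +2
Total: 6 + 0 + 2 = 8 states


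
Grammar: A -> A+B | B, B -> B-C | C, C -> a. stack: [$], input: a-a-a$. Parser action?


no handle on stack; shift 'a'
Action: shift


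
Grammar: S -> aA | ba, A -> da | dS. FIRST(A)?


Per alternative of A: FIRST(da) = {d}; FIRST(dS) = {d}
FIRST(A) = {d}


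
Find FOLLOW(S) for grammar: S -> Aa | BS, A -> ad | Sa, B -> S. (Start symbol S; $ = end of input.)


$ ∈ FOLLOW(S). For each A -> αBβ: add FIRST(β)\{ε} to FOLLOW(B); if β nullable, add FOLLOW(A).
FOLLOW(S) = {$, a}


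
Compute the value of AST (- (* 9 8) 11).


Evaluate inner: (* 9 8) = 72
Evaluate root: (- 72 11) = 61
Result: 61


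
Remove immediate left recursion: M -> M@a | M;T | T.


Left-recursive alternatives: M@a, M;T; non-recursive: T
Introduce M': M -> TM', M' -> @aM' | ;TM' | ε


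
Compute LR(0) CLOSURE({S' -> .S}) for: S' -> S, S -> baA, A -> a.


Start: S' -> .S
For each item with dot before a nonterminal B, add B -> .γ for every B-production
Closure: [S' -> .S, S -> .baA]


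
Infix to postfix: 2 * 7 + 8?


Left to right (same or higher precedence on left)
Postfix: 2 7 * 8 +


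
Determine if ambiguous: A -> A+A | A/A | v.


'v+v/v' has two parse trees (no precedence encoded between + and /)
Ambiguous


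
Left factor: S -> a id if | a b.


Common prefix: 'a'
Factored: S -> a S', S' -> id if | b


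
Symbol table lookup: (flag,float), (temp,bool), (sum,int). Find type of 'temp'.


Lookup 'temp' → type bool


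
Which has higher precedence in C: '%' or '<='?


'%' is multiplicative (level 10); '<=' is relational (level 7)
Higher level binds tighter
'%' has higher precedence than '<='
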